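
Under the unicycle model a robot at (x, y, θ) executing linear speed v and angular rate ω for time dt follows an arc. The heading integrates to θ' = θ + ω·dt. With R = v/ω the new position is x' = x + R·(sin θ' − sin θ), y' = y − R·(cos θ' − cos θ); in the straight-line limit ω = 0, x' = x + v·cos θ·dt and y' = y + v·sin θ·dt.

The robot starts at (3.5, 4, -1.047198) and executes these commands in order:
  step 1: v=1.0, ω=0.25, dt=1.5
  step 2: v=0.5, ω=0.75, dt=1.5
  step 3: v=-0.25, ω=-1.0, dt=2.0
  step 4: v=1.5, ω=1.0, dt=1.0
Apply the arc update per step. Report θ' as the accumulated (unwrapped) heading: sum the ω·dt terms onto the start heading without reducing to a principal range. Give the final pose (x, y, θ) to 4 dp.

(5.5399, 1.7657, -0.5472)

step 1: θ'=-0.6722 (R=4.0000) → pose (4.4733, 2.8702, -0.6722)
step 2: θ'=0.4528 (R=0.6667) → pose (5.1801, 2.7923, 0.4528)
step 3: θ'=-1.5472 (R=0.2500) → pose (4.8208, 3.0112, -1.5472)
step 4: θ'=-0.5472 (R=1.5000) → pose (5.5399, 1.7657, -0.5472)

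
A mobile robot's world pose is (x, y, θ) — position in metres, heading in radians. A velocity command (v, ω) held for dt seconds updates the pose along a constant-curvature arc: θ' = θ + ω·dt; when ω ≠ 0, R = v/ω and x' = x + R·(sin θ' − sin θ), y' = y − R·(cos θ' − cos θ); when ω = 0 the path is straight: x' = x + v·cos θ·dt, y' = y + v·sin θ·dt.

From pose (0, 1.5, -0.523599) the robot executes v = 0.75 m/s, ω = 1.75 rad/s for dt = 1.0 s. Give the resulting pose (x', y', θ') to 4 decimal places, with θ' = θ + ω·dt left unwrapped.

(0.6177, 1.7265, 1.2264)

θ' = -0.5236 + 1.75·1.0 = 1.2264
R = v/ω = 0.75/1.75 = 0.4286
x' = 0 + 0.4286·(sin 1.2264 − sin -0.5236) = 0.6177
y' = 1.5 − 0.4286·(cos 1.2264 − cos -0.5236) = 1.7265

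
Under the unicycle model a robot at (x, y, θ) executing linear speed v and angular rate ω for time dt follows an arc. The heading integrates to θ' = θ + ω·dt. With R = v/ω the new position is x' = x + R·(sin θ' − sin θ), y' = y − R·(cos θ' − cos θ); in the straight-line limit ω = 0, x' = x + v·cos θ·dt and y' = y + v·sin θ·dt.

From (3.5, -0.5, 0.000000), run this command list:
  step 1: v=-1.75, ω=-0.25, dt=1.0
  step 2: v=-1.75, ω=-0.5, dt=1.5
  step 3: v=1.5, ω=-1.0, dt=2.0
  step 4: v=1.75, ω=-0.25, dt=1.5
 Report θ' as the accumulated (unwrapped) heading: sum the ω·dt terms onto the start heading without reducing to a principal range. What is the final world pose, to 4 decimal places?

(-3.9685, -0.9579, -3.3750)

step 1: θ'=-0.2500 (R=7.0000) → pose (1.7682, -0.2824, -0.2500)
step 2: θ'=-1.0000 (R=3.5000) → pose (-0.3111, 1.2177, -1.0000)
step 3: θ'=-3.0000 (R=-1.5000) → pose (-1.3616, -1.0777, -3.0000)
step 4: θ'=-3.3750 (R=-7.0000) → pose (-3.9685, -0.9579, -3.3750)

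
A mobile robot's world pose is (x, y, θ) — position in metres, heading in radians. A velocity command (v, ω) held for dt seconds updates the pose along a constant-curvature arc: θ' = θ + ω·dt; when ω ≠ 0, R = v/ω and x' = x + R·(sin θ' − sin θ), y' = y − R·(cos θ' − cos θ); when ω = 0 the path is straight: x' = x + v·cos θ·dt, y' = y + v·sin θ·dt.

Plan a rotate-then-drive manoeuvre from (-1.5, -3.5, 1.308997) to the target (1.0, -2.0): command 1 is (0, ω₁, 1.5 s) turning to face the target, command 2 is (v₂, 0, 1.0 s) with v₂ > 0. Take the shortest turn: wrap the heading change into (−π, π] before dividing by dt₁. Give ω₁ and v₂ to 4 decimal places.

ω₁ = -0.5124, v₂ = 2.9155

heading to target = atan2(-2−-3.5, 1−-1.5) = 0.5404
Δθ = wrap(0.5404 − 1.3090) = -0.7686; ω₁ = Δθ/dt₁ = -0.5124
distance = √((1−-1.5)² + (-2−-3.5)²) = 2.9155; v₂ = distance/dt₂ = 2.9155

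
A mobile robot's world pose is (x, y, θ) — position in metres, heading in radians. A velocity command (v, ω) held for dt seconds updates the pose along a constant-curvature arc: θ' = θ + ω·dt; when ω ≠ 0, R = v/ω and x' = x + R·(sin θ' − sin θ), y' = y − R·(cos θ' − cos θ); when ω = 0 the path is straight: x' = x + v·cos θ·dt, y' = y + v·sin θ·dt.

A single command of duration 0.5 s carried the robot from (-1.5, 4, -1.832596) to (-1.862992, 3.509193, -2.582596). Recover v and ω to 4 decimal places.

v = 1.2500, ω = -1.5000

Δθ = -2.582596 − -1.832596 = -0.750000
ω = Δθ/dt = -0.750000/0.5 = -1.5000
R = −Δy/(cos θ' − cos θ) = -0.8333
v = R·ω = -0.8333·-1.5000 = 1.2500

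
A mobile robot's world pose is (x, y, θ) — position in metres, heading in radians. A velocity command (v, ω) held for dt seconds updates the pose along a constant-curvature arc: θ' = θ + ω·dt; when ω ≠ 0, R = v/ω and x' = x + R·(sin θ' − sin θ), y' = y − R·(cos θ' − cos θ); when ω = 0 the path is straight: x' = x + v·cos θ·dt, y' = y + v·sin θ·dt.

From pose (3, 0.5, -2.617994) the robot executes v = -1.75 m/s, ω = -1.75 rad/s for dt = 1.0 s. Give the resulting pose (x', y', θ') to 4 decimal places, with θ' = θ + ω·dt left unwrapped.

θ' = -2.6180 + -1.75·1.0 = -4.3680
R = v/ω = -1.75/-1.75 = 1.0000
x' = 3 + 1.0000·(sin -4.3680 − sin -2.6180) = 4.4413
y' = 0.5 − 1.0000·(cos -4.3680 − cos -2.6180) = -0.0284

(4.4413, -0.0284, -4.3680)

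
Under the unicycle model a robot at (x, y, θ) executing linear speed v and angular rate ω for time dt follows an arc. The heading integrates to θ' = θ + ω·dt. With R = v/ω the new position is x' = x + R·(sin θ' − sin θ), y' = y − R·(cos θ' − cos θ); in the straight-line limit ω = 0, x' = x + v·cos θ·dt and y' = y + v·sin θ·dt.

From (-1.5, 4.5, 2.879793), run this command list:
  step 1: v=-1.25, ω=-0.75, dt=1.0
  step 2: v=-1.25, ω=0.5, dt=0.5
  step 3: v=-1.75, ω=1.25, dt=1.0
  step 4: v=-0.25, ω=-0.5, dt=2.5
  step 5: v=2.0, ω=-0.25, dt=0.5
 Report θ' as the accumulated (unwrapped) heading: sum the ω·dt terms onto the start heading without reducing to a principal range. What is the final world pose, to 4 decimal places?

(1.3995, 3.7213, 2.2548)

step 1: θ'=2.1298 (R=1.6667) → pose (-0.5184, 3.7740, 2.1298)
step 2: θ'=2.3798 (R=-2.5000) → pose (-0.1245, 3.2909, 2.3798)
step 3: θ'=3.6298 (R=-1.4000) → pose (1.4985, 3.0675, 3.6298)
step 4: θ'=2.3798 (R=0.5000) → pose (2.0781, 2.9877, 2.3798)
step 5: θ'=2.2548 (R=-8.0000) → pose (1.3995, 3.7213, 2.2548)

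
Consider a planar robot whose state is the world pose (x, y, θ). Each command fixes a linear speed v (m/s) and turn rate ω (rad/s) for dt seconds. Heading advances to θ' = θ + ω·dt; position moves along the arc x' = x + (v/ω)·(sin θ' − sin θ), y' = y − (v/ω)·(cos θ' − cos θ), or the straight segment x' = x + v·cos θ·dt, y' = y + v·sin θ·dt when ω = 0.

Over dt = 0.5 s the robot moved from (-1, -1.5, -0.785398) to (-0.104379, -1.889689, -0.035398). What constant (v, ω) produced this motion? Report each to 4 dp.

v = 2.0000, ω = 1.5000

Δθ = -0.035398 − -0.785398 = 0.750000
ω = Δθ/dt = 0.750000/0.5 = 1.5000
R = Δx/(sin θ' − sin θ) = 1.3333
v = R·ω = 1.3333·1.5000 = 2.0000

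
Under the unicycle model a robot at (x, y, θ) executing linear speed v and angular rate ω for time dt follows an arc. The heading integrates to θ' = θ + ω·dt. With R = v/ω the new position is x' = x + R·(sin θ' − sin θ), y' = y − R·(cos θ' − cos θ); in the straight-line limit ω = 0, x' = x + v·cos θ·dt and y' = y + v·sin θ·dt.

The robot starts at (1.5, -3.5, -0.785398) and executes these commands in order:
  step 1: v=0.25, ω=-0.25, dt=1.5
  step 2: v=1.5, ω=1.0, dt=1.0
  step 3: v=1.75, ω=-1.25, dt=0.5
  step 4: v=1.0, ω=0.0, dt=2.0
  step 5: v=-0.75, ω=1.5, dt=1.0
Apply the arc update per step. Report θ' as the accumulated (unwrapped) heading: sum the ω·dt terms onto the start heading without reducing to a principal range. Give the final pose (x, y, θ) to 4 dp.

(4.3451, -6.4726, 0.7146)

step 1: θ'=-1.1604 (R=-1.0000) → pose (1.7099, -3.8081, -1.1604)
step 2: θ'=-0.1604 (R=1.5000) → pose (2.8457, -4.6904, -0.1604)
step 3: θ'=-0.7854 (R=-1.4000) → pose (3.6121, -5.0825, -0.7854)
step 4: θ'=-0.7854 (straight) → pose (5.0263, -6.4967, -0.7854)
step 5: θ'=0.7146 (R=-0.5000) → pose (4.3451, -6.4726, 0.7146)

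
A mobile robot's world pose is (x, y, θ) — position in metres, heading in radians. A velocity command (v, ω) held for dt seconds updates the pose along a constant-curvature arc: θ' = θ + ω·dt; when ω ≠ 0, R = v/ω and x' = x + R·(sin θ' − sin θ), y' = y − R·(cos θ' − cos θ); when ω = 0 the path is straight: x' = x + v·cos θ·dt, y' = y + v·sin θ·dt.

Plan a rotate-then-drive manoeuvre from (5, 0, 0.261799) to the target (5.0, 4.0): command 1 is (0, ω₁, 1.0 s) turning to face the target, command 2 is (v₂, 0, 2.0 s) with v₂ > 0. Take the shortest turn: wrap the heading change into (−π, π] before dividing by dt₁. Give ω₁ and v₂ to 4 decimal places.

heading to target = atan2(4−0, 5−5) = 1.5708
Δθ = wrap(1.5708 − 0.2618) = 1.3090; ω₁ = Δθ/dt₁ = 1.3090
distance = √((5−5)² + (4−0)²) = 4.0000; v₂ = distance/dt₂ = 2.0000

ω₁ = 1.3090, v₂ = 2.0000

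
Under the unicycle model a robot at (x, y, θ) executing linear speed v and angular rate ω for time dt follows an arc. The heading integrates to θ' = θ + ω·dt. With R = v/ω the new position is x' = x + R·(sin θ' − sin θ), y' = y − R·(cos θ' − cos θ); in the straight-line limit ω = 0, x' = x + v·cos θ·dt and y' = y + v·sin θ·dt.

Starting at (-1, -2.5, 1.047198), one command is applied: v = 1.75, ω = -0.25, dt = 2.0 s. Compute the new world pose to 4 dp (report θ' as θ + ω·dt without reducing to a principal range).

(1.4201, -0.0221, 0.5472)

θ' = 1.0472 + -0.25·2.0 = 0.5472
R = v/ω = 1.75/-0.25 = -7.0000
x' = -1 + -7.0000·(sin 0.5472 − sin 1.0472) = 1.4201
y' = -2.5 − -7.0000·(cos 0.5472 − cos 1.0472) = -0.0221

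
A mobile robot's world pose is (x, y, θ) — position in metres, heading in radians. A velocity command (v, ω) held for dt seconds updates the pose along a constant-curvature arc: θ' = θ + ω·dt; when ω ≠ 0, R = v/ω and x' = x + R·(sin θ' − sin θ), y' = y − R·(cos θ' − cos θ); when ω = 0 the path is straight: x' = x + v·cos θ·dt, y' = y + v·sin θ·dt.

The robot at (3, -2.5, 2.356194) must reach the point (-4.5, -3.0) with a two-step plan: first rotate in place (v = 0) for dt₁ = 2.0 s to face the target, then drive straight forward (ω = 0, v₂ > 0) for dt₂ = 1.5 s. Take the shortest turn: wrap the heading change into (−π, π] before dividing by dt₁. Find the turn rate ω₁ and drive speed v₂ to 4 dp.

heading to target = atan2(-3−-2.5, -4.5−3) = -3.0750
Δθ = wrap(-3.0750 − 2.3562) = 0.8520; ω₁ = Δθ/dt₁ = 0.4260
distance = √((-4.5−3)² + (-3−-2.5)²) = 7.5166; v₂ = distance/dt₂ = 5.0111

ω₁ = 0.4260, v₂ = 5.0111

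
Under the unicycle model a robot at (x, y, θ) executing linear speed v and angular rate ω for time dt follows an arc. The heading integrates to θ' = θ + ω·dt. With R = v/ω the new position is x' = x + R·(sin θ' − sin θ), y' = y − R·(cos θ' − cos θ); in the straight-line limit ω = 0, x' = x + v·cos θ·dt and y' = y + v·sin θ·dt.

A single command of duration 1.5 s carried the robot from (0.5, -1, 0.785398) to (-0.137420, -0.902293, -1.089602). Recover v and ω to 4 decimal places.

Δθ = -1.089602 − 0.785398 = -1.875000
ω = Δθ/dt = -1.875000/1.5 = -1.2500
R = Δx/(sin θ' − sin θ) = 0.4000
v = R·ω = 0.4000·-1.2500 = -0.5000

v = -0.5000, ω = -1.2500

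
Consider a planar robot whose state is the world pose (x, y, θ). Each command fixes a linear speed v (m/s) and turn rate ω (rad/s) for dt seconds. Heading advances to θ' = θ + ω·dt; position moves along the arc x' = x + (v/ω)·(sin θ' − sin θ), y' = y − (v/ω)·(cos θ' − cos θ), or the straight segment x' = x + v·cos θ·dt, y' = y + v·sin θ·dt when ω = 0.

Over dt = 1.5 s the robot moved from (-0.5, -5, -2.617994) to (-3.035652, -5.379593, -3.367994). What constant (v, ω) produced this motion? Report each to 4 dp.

Δθ = -3.367994 − -2.617994 = -0.750000
ω = Δθ/dt = -0.750000/1.5 = -0.5000
R = Δx/(sin θ' − sin θ) = -3.5000
v = R·ω = -3.5000·-0.5000 = 1.7500

v = 1.7500, ω = -0.5000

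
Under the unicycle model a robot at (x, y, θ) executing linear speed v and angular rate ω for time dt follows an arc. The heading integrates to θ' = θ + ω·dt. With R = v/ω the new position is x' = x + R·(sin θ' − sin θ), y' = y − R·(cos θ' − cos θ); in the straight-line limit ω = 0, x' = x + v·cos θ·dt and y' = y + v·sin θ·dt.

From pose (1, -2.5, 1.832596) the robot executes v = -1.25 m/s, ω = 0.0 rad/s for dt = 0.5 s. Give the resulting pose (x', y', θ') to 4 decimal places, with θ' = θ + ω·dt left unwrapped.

θ' = 1.8326 + 0.0·0.5 = 1.8326
ω = 0 → straight: x' = 1 + -1.25·cos(1.8326)·0.5 = 1.1618
y' = -2.5 + -1.25·sin(1.8326)·0.5 = -3.1037

(1.1618, -3.1037, 1.8326)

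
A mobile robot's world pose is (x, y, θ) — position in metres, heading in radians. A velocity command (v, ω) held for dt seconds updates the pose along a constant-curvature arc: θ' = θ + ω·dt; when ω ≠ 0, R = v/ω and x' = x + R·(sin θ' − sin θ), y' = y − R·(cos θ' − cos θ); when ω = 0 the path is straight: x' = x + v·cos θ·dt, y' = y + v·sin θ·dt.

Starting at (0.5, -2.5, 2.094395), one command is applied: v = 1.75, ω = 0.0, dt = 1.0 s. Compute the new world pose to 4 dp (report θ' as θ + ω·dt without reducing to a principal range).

θ' = 2.0944 + 0.0·1.0 = 2.0944
ω = 0 → straight: x' = 0.5 + 1.75·cos(2.0944)·1.0 = -0.3750
y' = -2.5 + 1.75·sin(2.0944)·1.0 = -0.9845

(-0.3750, -0.9845, 2.0944)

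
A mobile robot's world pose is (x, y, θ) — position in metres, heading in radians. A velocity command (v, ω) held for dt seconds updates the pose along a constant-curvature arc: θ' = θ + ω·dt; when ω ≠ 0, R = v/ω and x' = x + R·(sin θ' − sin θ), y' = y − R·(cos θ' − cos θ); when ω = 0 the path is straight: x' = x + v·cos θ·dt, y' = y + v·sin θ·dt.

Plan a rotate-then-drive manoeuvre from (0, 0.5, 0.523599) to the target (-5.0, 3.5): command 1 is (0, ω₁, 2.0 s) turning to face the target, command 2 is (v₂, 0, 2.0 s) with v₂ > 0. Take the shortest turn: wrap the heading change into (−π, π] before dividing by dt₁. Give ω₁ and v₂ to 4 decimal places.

ω₁ = 1.0388, v₂ = 2.9155

heading to target = atan2(3.5−0.5, -5−0) = 2.6012
Δθ = wrap(2.6012 − 0.5236) = 2.0776; ω₁ = Δθ/dt₁ = 1.0388
distance = √((-5−0)² + (3.5−0.5)²) = 5.8310; v₂ = distance/dt₂ = 2.9155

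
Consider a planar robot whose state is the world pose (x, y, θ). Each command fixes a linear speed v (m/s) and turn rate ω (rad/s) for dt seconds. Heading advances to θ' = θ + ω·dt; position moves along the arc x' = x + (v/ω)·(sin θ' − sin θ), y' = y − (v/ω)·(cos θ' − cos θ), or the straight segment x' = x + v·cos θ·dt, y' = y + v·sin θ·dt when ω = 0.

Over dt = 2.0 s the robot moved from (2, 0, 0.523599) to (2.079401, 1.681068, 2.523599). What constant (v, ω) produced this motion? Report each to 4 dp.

v = 1.0000, ω = 1.0000

Δθ = 2.523599 − 0.523599 = 2.000000
ω = Δθ/dt = 2.000000/2.0 = 1.0000
R = −Δy/(cos θ' − cos θ) = 1.0000
v = R·ω = 1.0000·1.0000 = 1.0000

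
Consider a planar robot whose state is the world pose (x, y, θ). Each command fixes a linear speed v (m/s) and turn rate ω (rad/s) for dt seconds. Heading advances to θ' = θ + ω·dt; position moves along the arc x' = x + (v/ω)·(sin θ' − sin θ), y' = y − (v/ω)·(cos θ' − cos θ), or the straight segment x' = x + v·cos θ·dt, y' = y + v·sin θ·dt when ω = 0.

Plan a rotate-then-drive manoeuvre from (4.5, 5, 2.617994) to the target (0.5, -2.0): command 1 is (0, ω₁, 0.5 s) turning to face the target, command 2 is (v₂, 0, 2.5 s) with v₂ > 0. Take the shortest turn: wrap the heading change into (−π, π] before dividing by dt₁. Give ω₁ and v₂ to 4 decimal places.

ω₁ = 3.1505, v₂ = 3.2249

heading to target = atan2(-2−5, 0.5−4.5) = -2.0899
Δθ = wrap(-2.0899 − 2.6180) = 1.5752; ω₁ = Δθ/dt₁ = 3.1505
distance = √((0.5−4.5)² + (-2−5)²) = 8.0623; v₂ = distance/dt₂ = 3.2249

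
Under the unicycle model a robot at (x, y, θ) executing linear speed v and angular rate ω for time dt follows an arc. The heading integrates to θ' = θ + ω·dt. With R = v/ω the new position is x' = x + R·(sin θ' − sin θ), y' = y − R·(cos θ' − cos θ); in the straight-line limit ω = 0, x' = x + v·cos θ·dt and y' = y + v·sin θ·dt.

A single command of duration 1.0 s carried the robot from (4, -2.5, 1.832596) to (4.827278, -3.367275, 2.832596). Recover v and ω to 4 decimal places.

Δθ = 2.832596 − 1.832596 = 1.000000
ω = Δθ/dt = 1.000000/1.0 = 1.0000
R = −Δy/(cos θ' − cos θ) = -1.2500
v = R·ω = -1.2500·1.0000 = -1.2500

v = -1.2500, ω = 1.0000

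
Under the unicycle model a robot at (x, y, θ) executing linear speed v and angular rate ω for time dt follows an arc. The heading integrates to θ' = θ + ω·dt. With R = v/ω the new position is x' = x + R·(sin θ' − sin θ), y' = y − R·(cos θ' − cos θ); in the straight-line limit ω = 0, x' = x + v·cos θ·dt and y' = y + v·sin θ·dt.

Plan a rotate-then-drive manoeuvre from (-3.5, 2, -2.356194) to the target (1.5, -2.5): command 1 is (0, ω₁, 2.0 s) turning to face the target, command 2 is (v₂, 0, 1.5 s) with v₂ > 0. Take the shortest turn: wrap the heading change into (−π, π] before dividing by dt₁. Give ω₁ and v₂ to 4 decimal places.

heading to target = atan2(-2.5−2, 1.5−-3.5) = -0.7328
Δθ = wrap(-0.7328 − -2.3562) = 1.6234; ω₁ = Δθ/dt₁ = 0.8117
distance = √((1.5−-3.5)² + (-2.5−2)²) = 6.7268; v₂ = distance/dt₂ = 4.4845

ω₁ = 0.8117, v₂ = 4.4845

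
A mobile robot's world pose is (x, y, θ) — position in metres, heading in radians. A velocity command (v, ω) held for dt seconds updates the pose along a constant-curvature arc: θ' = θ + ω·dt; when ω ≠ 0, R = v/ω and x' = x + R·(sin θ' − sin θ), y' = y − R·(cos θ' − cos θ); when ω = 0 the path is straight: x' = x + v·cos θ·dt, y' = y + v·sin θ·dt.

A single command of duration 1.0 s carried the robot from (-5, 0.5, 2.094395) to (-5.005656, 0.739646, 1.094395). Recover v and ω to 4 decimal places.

Δθ = 1.094395 − 2.094395 = -1.000000
ω = Δθ/dt = -1.000000/1.0 = -1.0000
R = −Δy/(cos θ' − cos θ) = -0.2500
v = R·ω = -0.2500·-1.0000 = 0.2500

v = 0.2500, ω = -1.0000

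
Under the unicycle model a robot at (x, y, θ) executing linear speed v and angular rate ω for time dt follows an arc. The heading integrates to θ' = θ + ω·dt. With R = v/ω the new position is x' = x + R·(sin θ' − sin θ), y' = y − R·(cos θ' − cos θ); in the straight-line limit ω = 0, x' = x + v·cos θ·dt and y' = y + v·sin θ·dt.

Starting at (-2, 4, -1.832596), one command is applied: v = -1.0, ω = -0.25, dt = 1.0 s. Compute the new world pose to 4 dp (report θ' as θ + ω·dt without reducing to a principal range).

(-1.6238, 4.9237, -2.0826)

θ' = -1.8326 + -0.25·1.0 = -2.0826
R = v/ω = -1.0/-0.25 = 4.0000
x' = -2 + 4.0000·(sin -2.0826 − sin -1.8326) = -1.6238
y' = 4 − 4.0000·(cos -2.0826 − cos -1.8326) = 4.9237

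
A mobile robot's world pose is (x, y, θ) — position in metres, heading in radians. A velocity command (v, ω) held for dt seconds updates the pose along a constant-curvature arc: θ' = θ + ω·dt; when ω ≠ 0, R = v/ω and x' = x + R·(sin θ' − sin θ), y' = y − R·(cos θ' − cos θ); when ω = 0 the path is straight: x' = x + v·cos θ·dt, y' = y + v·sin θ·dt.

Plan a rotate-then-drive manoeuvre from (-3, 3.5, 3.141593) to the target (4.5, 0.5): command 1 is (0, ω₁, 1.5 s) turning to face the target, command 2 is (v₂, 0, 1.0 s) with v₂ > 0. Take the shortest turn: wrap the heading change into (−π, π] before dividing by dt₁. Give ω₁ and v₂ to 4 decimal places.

heading to target = atan2(0.5−3.5, 4.5−-3) = -0.3805
Δθ = wrap(-0.3805 − 3.1416) = 2.7611; ω₁ = Δθ/dt₁ = 1.8407
distance = √((4.5−-3)² + (0.5−3.5)²) = 8.0777; v₂ = distance/dt₂ = 8.0777

ω₁ = 1.8407, v₂ = 8.0777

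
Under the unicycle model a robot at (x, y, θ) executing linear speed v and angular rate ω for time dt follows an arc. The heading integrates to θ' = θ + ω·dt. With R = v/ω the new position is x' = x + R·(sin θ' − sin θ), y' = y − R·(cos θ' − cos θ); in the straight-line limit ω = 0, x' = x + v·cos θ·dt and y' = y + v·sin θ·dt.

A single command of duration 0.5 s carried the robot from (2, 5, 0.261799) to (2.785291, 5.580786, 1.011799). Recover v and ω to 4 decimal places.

v = 2.0000, ω = 1.5000

Δθ = 1.011799 − 0.261799 = 0.750000
ω = Δθ/dt = 0.750000/0.5 = 1.5000
R = Δx/(sin θ' − sin θ) = 1.3333
v = R·ω = 1.3333·1.5000 = 2.0000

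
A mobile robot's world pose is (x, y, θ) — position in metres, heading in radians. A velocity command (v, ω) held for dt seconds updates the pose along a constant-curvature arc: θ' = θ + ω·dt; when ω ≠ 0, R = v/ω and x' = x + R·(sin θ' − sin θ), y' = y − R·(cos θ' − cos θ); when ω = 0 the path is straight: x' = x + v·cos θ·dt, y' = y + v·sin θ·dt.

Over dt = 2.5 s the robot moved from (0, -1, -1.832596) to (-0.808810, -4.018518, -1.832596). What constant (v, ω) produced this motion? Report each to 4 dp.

Δθ = -1.832596 − -1.832596 = 0.000000
ω = Δθ/dt = 0.000000/2.5 = 0.0000
ω = 0 → v = (Δx·cos θ + Δy·sin θ)/dt = 1.2500

v = 1.2500, ω = 0.0000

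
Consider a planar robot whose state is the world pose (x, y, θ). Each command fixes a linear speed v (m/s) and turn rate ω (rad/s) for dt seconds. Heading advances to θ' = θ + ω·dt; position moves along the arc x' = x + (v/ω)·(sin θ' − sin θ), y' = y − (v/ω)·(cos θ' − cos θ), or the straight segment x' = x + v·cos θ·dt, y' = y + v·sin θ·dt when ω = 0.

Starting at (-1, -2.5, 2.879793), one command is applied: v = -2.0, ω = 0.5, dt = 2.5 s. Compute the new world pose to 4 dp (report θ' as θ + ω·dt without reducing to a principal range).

(3.3754, -0.8371, 4.1298)

θ' = 2.8798 + 0.5·2.5 = 4.1298
R = v/ω = -2.0/0.5 = -4.0000
x' = -1 + -4.0000·(sin 4.1298 − sin 2.8798) = 3.3754
y' = -2.5 − -4.0000·(cos 4.1298 − cos 2.8798) = -0.8371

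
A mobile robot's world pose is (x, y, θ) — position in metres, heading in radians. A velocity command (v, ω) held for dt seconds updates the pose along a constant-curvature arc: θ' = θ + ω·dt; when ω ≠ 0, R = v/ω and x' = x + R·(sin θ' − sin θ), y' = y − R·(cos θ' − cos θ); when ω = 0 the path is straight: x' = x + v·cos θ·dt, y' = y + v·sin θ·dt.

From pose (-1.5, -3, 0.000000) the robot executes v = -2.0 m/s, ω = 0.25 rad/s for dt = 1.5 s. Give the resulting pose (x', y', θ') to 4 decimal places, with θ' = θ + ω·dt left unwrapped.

(-4.4302, -3.5559, 0.3750)

θ' = 0.0000 + 0.25·1.5 = 0.3750
R = v/ω = -2.0/0.25 = -8.0000
x' = -1.5 + -8.0000·(sin 0.3750 − sin 0.0000) = -4.4302
y' = -3 − -8.0000·(cos 0.3750 − cos 0.0000) = -3.5559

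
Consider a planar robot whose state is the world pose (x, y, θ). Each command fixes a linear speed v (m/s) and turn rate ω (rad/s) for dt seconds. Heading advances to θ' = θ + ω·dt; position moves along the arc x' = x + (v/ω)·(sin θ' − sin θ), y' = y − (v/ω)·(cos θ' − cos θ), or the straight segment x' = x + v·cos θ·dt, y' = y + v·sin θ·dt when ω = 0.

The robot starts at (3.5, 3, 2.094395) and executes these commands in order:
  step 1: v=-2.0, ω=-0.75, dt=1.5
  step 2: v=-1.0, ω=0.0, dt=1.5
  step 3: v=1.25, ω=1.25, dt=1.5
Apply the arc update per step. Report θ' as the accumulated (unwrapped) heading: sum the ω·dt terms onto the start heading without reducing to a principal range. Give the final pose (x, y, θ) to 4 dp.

step 1: θ'=0.9694 (R=2.6667) → pose (3.3894, 0.1579, 0.9694)
step 2: θ'=0.9694 (straight) → pose (2.5407, -1.0789, 0.9694)
step 3: θ'=2.8444 (R=1.0000) → pose (2.0090, 0.4430, 2.8444)

(2.0090, 0.4430, 2.8444)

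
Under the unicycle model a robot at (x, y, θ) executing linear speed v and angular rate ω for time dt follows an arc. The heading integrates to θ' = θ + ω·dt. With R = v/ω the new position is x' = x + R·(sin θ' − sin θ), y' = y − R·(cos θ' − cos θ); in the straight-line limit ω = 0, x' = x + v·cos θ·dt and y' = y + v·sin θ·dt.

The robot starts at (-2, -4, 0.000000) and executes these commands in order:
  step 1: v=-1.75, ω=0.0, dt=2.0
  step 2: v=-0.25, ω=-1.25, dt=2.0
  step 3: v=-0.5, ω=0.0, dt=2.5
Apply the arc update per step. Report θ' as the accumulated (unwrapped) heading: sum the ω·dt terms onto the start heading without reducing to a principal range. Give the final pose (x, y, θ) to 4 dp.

(-4.6183, -2.8917, -2.5000)

step 1: θ'=0.0000 (straight) → pose (-5.5000, -4.0000, 0.0000)
step 2: θ'=-2.5000 (R=0.2000) → pose (-5.6197, -3.6398, -2.5000)
step 3: θ'=-2.5000 (straight) → pose (-4.6183, -2.8917, -2.5000)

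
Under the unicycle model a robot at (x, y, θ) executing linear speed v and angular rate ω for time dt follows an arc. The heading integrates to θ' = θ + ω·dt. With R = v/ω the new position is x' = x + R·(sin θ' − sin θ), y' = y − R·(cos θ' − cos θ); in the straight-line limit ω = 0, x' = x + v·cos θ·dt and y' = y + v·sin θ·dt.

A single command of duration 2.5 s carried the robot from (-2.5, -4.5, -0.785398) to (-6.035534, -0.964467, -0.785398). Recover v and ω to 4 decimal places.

Δθ = -0.785398 − -0.785398 = 0.000000
ω = Δθ/dt = 0.000000/2.5 = 0.0000
ω = 0 → v = (Δx·cos θ + Δy·sin θ)/dt = -2.0000

v = -2.0000, ω = 0.0000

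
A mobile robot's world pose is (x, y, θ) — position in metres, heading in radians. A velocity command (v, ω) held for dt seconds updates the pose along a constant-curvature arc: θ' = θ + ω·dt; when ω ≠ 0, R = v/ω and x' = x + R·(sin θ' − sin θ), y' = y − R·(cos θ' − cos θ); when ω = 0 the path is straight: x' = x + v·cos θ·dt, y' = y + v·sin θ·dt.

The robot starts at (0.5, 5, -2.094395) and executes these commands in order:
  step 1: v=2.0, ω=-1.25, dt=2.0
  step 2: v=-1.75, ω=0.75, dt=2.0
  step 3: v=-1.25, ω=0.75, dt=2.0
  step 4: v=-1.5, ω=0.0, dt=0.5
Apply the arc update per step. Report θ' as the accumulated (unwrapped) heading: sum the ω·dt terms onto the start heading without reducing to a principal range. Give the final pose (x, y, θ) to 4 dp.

(1.5579, 5.9309, -1.5944)

step 1: θ'=-4.5944 (R=-1.6000) → pose (-2.4745, 5.6116, -4.5944)
step 2: θ'=-3.0944 (R=-2.3333) → pose (-0.0473, 3.5556, -3.0944)
step 3: θ'=-1.5944 (R=-1.6667) → pose (1.5402, 5.1811, -1.5944)
step 4: θ'=-1.5944 (straight) → pose (1.5579, 5.9309, -1.5944)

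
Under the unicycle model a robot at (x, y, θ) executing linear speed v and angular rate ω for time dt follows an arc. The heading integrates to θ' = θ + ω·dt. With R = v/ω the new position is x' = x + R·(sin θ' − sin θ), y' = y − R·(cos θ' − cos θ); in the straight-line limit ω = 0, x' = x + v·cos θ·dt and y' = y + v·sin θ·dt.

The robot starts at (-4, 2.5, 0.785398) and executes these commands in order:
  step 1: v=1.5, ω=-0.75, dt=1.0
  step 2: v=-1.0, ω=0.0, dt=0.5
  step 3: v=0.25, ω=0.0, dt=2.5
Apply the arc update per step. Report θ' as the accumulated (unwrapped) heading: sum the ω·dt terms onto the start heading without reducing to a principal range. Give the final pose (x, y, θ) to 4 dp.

(-2.5316, 3.0890, 0.0354)

step 1: θ'=0.0354 (R=-2.0000) → pose (-2.6566, 3.0845, 0.0354)
step 2: θ'=0.0354 (straight) → pose (-3.1563, 3.0668, 0.0354)
step 3: θ'=0.0354 (straight) → pose (-2.5316, 3.0890, 0.0354)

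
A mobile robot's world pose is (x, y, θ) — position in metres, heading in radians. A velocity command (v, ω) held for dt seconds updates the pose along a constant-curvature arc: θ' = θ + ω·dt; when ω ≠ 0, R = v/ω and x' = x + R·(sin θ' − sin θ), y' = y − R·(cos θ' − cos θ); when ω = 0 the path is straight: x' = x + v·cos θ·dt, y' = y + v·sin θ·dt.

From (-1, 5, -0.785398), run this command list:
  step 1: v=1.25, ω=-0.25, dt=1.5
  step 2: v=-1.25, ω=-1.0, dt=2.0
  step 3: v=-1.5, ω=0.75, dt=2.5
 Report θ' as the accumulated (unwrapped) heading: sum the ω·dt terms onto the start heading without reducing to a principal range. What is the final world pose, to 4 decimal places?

step 1: θ'=-1.1604 (R=-5.0000) → pose (0.0493, 3.4593, -1.1604)
step 2: θ'=-3.1604 (R=1.2500) → pose (1.2190, 5.2078, -3.1604)
step 3: θ'=-1.2854 (R=-2.0000) → pose (3.1757, 7.7706, -1.2854)

(3.1757, 7.7706, -1.2854)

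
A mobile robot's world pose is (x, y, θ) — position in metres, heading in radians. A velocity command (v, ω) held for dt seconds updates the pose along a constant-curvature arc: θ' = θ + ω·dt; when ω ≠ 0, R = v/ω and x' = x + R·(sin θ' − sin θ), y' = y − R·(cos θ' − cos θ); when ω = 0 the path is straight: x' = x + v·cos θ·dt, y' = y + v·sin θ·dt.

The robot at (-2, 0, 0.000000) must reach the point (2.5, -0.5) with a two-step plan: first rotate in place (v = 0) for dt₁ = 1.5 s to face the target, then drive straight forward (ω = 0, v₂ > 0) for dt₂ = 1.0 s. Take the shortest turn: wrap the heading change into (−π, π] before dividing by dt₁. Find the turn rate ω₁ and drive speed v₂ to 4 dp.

heading to target = atan2(-0.5−0, 2.5−-2) = -0.1107
Δθ = wrap(-0.1107 − 0.0000) = -0.1107; ω₁ = Δθ/dt₁ = -0.0738
distance = √((2.5−-2)² + (-0.5−0)²) = 4.5277; v₂ = distance/dt₂ = 4.5277

ω₁ = -0.0738, v₂ = 4.5277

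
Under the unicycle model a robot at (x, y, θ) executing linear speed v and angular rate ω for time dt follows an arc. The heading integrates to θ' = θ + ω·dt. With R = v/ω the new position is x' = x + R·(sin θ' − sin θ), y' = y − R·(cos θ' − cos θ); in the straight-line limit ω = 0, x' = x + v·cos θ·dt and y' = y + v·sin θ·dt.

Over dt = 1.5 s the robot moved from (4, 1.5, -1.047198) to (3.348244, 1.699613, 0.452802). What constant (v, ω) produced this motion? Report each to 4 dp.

Δθ = 0.452802 − -1.047198 = 1.500000
ω = Δθ/dt = 1.500000/1.5 = 1.0000
R = Δx/(sin θ' − sin θ) = -0.5000
v = R·ω = -0.5000·1.0000 = -0.5000

v = -0.5000, ω = 1.0000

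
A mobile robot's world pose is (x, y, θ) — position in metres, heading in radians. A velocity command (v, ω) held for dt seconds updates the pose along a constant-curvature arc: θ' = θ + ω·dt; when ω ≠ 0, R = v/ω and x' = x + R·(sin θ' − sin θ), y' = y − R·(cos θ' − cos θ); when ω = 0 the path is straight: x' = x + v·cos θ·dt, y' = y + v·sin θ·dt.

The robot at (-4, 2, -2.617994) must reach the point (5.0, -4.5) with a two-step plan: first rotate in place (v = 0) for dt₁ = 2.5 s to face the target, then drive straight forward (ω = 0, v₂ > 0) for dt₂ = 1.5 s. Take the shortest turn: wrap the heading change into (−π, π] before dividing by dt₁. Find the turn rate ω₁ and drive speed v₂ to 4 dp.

heading to target = atan2(-4.5−2, 5−-4) = -0.6255
Δθ = wrap(-0.6255 − -2.6180) = 1.9925; ω₁ = Δθ/dt₁ = 0.7970
distance = √((5−-4)² + (-4.5−2)²) = 11.1018; v₂ = distance/dt₂ = 7.4012

ω₁ = 0.7970, v₂ = 7.4012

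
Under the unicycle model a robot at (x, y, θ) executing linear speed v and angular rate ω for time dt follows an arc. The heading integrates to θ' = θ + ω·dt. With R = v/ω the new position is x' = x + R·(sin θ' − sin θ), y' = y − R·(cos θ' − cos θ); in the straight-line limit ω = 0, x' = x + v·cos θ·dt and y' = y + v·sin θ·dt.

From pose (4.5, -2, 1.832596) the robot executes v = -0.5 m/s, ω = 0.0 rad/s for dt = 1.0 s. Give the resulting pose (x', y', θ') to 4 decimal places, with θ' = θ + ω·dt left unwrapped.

(4.6294, -2.4830, 1.8326)

θ' = 1.8326 + 0.0·1.0 = 1.8326
ω = 0 → straight: x' = 4.5 + -0.5·cos(1.8326)·1.0 = 4.6294
y' = -2 + -0.5·sin(1.8326)·1.0 = -2.4830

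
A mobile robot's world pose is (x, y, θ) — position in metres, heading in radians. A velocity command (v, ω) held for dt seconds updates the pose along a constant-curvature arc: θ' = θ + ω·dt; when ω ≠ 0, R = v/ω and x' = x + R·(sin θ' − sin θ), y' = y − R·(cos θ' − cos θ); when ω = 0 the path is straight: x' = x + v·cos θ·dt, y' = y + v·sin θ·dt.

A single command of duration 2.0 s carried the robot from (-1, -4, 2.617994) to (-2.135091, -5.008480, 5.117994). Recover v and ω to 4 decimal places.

v = 1.0000, ω = 1.2500

Δθ = 5.117994 − 2.617994 = 2.500000
ω = Δθ/dt = 2.500000/2.0 = 1.2500
R = Δx/(sin θ' − sin θ) = 0.8000
v = R·ω = 0.8000·1.2500 = 1.0000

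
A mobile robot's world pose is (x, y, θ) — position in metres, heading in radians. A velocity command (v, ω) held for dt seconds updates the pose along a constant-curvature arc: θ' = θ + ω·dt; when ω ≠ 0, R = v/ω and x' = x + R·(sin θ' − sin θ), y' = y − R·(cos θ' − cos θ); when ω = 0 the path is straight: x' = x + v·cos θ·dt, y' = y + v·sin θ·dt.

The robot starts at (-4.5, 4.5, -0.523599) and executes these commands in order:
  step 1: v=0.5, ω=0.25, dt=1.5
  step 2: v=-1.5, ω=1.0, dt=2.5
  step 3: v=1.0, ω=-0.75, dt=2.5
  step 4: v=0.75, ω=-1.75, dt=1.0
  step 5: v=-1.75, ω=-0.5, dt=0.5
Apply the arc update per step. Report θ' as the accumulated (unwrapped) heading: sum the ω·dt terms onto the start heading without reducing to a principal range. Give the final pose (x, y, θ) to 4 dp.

step 1: θ'=-0.1486 (R=2.0000) → pose (-3.7961, 4.2541, -0.1486)
step 2: θ'=2.3514 (R=-1.5000) → pose (-5.0839, 1.7151, 2.3514)
step 3: θ'=0.4764 (R=-1.3333) → pose (-4.7480, 3.8382, 0.4764)
step 4: θ'=-1.2736 (R=-0.4286) → pose (-4.1417, 3.5829, -1.2736)
step 5: θ'=-1.5236 (R=3.5000) → pose (-4.2913, 4.4427, -1.5236)

(-4.2913, 4.4427, -1.5236)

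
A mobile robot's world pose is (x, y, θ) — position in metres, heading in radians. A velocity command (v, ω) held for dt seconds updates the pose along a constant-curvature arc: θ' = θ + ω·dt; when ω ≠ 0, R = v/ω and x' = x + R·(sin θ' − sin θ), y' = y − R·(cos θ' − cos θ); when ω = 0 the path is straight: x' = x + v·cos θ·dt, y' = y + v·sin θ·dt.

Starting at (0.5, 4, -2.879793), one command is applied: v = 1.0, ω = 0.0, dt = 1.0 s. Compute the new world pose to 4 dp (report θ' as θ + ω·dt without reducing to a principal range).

(-0.4659, 3.7412, -2.8798)

θ' = -2.8798 + 0.0·1.0 = -2.8798
ω = 0 → straight: x' = 0.5 + 1.0·cos(-2.8798)·1.0 = -0.4659
y' = 4 + 1.0·sin(-2.8798)·1.0 = 3.7412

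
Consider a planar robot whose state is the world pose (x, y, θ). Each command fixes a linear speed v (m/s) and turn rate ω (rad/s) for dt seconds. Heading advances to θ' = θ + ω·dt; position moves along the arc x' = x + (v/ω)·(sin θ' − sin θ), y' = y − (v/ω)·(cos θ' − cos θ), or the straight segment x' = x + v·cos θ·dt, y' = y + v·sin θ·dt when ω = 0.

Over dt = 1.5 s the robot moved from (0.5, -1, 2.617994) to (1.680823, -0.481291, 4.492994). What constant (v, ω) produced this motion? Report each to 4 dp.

Δθ = 4.492994 − 2.617994 = 1.875000
ω = Δθ/dt = 1.875000/1.5 = 1.2500
R = Δx/(sin θ' − sin θ) = -0.8000
v = R·ω = -0.8000·1.2500 = -1.0000

v = -1.0000, ω = 1.2500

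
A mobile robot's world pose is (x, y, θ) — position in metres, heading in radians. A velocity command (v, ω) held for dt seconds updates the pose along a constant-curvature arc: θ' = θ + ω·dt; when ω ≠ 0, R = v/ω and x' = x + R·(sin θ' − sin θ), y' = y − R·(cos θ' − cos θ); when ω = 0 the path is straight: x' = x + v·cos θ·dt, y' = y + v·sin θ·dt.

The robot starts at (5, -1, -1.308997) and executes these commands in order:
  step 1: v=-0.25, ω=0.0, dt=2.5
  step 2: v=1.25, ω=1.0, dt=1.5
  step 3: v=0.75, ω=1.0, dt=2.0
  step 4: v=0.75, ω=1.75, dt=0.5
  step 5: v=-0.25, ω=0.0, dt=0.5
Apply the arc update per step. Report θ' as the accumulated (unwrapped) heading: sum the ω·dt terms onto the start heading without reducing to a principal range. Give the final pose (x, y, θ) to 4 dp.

step 1: θ'=-1.3090 (straight) → pose (4.8382, -0.3963, -1.3090)
step 2: θ'=0.1910 (R=1.2500) → pose (6.2830, -1.3000, 0.1910)
step 3: θ'=2.1910 (R=0.7500) → pose (6.7509, -0.1278, 2.1910)
step 4: θ'=3.0660 (R=0.4286) → pose (6.4345, 0.0505, 3.0660)
step 5: θ'=3.0660 (straight) → pose (6.5591, 0.0410, 3.0660)

(6.5591, 0.0410, 3.0660)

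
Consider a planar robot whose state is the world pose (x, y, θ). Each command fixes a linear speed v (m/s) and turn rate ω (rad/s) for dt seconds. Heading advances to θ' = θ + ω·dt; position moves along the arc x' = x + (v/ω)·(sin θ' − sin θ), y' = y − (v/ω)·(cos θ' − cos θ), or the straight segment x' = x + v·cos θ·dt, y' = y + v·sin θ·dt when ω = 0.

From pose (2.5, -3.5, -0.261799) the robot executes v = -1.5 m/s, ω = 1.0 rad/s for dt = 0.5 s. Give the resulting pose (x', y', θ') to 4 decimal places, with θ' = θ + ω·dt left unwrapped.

(1.7578, -3.4912, 0.2382)

θ' = -0.2618 + 1.0·0.5 = 0.2382
R = v/ω = -1.5/1.0 = -1.5000
x' = 2.5 + -1.5000·(sin 0.2382 − sin -0.2618) = 1.7578
y' = -3.5 − -1.5000·(cos 0.2382 − cos -0.2618) = -3.4912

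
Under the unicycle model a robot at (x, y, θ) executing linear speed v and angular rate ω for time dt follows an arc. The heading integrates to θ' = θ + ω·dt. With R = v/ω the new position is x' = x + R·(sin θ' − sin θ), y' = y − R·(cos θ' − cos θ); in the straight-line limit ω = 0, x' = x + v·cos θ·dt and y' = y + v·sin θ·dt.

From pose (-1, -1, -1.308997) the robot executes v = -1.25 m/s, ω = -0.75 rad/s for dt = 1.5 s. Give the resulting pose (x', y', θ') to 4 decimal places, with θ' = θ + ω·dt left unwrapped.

θ' = -1.3090 + -0.75·1.5 = -2.4340
R = v/ω = -1.25/-0.75 = 1.6667
x' = -1 + 1.6667·(sin -2.4340 − sin -1.3090) = -0.4735
y' = -1 − 1.6667·(cos -2.4340 − cos -1.3090) = 0.6979

(-0.4735, 0.6979, -2.4340)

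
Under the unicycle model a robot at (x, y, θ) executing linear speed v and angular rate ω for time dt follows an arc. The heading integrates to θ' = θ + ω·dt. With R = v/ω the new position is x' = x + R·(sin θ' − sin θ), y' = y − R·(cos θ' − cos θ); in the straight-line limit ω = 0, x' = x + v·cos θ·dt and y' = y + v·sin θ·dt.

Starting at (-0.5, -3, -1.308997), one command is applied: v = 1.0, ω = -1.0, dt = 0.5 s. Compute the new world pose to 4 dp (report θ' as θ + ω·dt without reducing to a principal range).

θ' = -1.3090 + -1.0·0.5 = -1.8090
R = v/ω = 1.0/-1.0 = -1.0000
x' = -0.5 + -1.0000·(sin -1.8090 − sin -1.3090) = -0.4942
y' = -3 − -1.0000·(cos -1.8090 − cos -1.3090) = -3.4948

(-0.4942, -3.4948, -1.8090)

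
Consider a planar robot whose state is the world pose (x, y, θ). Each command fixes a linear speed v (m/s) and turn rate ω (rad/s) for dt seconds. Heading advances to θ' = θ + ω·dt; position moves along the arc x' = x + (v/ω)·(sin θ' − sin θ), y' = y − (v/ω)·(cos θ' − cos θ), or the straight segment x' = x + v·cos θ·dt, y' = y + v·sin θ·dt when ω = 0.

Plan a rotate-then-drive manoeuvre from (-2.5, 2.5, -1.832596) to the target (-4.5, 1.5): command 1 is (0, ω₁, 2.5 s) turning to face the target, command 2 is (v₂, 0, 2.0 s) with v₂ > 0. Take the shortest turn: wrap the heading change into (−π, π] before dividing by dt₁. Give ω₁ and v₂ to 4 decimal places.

ω₁ = -0.3381, v₂ = 1.1180

heading to target = atan2(1.5−2.5, -4.5−-2.5) = -2.6779
Δθ = wrap(-2.6779 − -1.8326) = -0.8453; ω₁ = Δθ/dt₁ = -0.3381
distance = √((-4.5−-2.5)² + (1.5−2.5)²) = 2.2361; v₂ = distance/dt₂ = 1.1180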